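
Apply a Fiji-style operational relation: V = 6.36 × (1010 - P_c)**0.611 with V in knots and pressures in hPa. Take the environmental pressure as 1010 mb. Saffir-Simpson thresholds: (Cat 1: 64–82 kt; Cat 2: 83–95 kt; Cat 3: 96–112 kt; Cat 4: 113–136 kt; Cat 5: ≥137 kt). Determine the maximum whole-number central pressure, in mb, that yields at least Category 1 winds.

966 mb

Category 1 begins at V = 64 kt.
Required ΔP = (64/6.36)^(1/0.611) = 10.063^1.637 ≈ 43.76 mb.
P_c ≤ 1010 − 43.76 = 966.24, so the highest integer P_c is 966 mb.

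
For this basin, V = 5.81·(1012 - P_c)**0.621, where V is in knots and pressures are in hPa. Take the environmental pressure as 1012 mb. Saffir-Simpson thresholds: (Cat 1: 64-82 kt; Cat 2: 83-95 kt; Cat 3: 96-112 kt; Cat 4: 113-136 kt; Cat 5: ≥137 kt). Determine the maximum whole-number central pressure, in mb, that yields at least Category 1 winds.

Category 1 begins at V = 64 kt.
Required ΔP = (64/5.81)^(1/0.621) = 11.015^1.610 ≈ 47.64 mb.
P_c ≤ 1012 − 47.64 = 964.36, so the highest integer P_c is 964 mb.

964 mb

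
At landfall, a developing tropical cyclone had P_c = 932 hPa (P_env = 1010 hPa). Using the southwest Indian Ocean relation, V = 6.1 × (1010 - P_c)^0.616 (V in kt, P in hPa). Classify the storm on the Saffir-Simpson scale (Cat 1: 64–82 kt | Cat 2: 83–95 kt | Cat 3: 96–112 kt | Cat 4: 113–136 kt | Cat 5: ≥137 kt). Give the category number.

ΔP = 1010 − 932 = 78 hPa.
V ≈ 6.1 × 78^0.616 = 6.1 × 14.64 ≈ 89 kt.
89 kt falls in the Category 2 band.

2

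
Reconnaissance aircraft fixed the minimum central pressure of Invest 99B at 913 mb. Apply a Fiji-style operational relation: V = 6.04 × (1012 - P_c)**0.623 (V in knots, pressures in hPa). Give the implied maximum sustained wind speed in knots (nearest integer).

ΔP = 1012 − 913 = 99 mb.
99^0.623 ≈ 17.510.
V ≈ 6.04 × 17.510 ≈ 105.8 kt.

106 kt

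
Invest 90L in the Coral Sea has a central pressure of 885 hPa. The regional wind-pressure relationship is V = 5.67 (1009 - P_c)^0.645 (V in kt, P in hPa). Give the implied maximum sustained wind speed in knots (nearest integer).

ΔP = 1009 − 885 = 124 hPa.
124^0.645 ≈ 22.400.
V ≈ 5.67 × 22.400 ≈ 127.0 kt.

127 kt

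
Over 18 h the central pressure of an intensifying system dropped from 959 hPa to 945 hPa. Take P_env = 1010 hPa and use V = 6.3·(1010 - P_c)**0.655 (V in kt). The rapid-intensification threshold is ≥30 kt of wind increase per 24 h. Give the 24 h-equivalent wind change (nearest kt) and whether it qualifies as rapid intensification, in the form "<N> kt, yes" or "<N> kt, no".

V₁: ΔP = 51, V ≈ 6.3 × 51^0.655 ≈ 82.76 kt.
V₂: ΔP = 65, V ≈ 6.3 × 65^0.655 ≈ 97.01 kt.
ΔV over 18 h = 14.25 kt → 24 h equivalent = 14.25 × 24/18 ≈ 19.00 kt.
19 kt < 30 kt ⇒ not rapid intensification.

19 kt, no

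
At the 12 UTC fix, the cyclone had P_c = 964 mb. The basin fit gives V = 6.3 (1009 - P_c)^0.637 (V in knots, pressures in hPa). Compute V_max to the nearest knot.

71 kt

ΔP = 1009 − 964 = 45 mb.
45^0.637 ≈ 11.300.
V ≈ 6.3 × 11.300 ≈ 71.2 kt.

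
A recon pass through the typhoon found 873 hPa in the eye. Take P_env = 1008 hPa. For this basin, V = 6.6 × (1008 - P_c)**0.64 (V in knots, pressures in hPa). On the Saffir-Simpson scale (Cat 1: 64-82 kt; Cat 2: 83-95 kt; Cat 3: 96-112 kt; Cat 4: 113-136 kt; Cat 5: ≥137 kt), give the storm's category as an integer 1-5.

ΔP = 1008 − 873 = 135 hPa.
V ≈ 6.6 × 135^0.64 = 6.6 × 23.09 ≈ 152 kt.
152 kt falls in the Category 5 band.

5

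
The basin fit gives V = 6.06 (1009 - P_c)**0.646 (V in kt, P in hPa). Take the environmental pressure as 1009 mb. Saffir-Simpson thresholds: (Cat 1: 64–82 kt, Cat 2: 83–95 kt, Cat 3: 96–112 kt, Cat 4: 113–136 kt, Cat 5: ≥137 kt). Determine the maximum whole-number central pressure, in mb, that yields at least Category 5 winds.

Category 5 begins at V = 137 kt.
Required ΔP = (137/6.06)^(1/0.646) = 22.607^1.548 ≈ 124.84 mb.
P_c ≤ 1009 − 124.84 = 884.16, so the highest integer P_c is 884 mb.

884 mb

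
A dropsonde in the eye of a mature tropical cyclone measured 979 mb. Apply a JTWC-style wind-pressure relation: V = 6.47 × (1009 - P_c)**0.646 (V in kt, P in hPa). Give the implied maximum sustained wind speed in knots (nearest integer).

58 kt

ΔP = 1009 − 979 = 30 mb.
30^0.646 ≈ 9.000.
V ≈ 6.47 × 9.000 ≈ 58.2 kt.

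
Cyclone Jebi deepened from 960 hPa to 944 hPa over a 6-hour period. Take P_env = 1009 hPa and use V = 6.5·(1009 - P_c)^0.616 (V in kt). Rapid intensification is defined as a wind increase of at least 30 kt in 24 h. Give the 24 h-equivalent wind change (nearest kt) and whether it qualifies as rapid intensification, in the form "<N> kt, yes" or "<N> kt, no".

54 kt, yes

V₁: ΔP = 49, V ≈ 6.5 × 49^0.616 ≈ 71.46 kt.
V₂: ΔP = 65, V ≈ 6.5 × 65^0.616 ≈ 85.05 kt.
ΔV over 6 h = 13.59 kt → 24 h equivalent = 13.59 × 24/6 ≈ 54.36 kt.
54 kt ≥ 30 kt ⇒ rapid intensification.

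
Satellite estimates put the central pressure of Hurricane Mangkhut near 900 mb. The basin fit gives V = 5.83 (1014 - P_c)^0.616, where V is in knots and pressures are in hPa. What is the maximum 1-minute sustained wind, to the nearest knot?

108 kt

ΔP = 1014 − 900 = 114 mb.
114^0.616 ≈ 18.495.
V ≈ 5.83 × 18.495 ≈ 107.8 kt.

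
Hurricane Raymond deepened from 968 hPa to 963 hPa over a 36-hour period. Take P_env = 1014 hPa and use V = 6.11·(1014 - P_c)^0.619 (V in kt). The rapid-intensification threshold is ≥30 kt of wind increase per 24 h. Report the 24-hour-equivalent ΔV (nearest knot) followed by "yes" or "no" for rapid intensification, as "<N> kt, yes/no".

V₁: ΔP = 46, V ≈ 6.11 × 46^0.619 ≈ 65.36 kt.
V₂: ΔP = 51, V ≈ 6.11 × 51^0.619 ≈ 69.67 kt.
ΔV over 36 h = 4.31 kt → 24 h equivalent = 4.31 × 24/36 ≈ 2.87 kt.
3 kt < 30 kt ⇒ not rapid intensification.

3 kt, no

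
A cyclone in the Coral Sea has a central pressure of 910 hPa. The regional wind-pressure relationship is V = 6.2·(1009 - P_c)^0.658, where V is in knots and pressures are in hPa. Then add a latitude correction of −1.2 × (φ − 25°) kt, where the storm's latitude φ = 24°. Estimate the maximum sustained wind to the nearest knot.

ΔP = 1009 − 910 = 99 hPa.
99^0.658 ≈ 20.565.
V ≈ 6.2 × 20.565 ≈ 127.5 kt.
Latitude correction: −1.2 × (24 − 25) = 1.2 kt.
Corrected V ≈ 128.7 kt → 129 kt.

129 kt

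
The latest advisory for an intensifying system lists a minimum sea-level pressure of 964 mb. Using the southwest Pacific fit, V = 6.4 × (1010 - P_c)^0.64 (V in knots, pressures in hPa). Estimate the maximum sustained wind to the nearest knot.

ΔP = 1010 − 964 = 46 mb.
46^0.64 ≈ 11.592.
V ≈ 6.4 × 11.592 ≈ 74.2 kt.

74 kt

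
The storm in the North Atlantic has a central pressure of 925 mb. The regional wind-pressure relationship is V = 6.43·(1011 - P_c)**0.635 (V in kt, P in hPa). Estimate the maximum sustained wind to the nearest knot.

ΔP = 1011 − 925 = 86 mb.
86^0.635 ≈ 16.920.
V ≈ 6.43 × 16.920 ≈ 108.8 kt.

109 kt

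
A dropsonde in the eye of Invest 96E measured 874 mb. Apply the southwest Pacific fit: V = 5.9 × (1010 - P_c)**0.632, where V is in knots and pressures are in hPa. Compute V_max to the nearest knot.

132 kt

ΔP = 1010 − 874 = 136 mb.
136^0.632 ≈ 22.305.
V ≈ 5.9 × 22.305 ≈ 131.6 kt.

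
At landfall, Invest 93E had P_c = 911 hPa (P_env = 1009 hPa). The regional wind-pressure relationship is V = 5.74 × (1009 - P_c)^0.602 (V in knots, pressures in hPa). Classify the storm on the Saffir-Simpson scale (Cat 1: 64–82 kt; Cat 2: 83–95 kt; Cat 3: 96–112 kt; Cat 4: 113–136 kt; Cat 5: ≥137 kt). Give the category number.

ΔP = 1009 − 911 = 98 hPa.
V ≈ 5.74 × 98^0.602 = 5.74 × 15.80 ≈ 91 kt.
91 kt falls in the Category 2 band.

2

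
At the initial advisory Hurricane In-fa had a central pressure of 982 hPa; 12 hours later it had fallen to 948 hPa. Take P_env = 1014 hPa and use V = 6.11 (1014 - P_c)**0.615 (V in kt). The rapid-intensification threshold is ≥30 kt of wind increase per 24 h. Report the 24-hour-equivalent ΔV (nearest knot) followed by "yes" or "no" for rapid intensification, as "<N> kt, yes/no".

58 kt, yes

V₁: ΔP = 32, V ≈ 6.11 × 32^0.615 ≈ 51.49 kt.
V₂: ΔP = 66, V ≈ 6.11 × 66^0.615 ≈ 80.36 kt.
ΔV over 12 h = 28.87 kt → 24 h equivalent = 28.87 × 24/12 ≈ 57.74 kt.
58 kt ≥ 30 kt ⇒ rapid intensification.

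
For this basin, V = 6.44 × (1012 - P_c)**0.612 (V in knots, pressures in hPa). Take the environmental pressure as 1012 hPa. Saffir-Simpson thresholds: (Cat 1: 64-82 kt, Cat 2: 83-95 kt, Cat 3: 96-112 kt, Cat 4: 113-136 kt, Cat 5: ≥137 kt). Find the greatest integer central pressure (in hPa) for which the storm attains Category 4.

Category 4 begins at V = 113 kt.
Required ΔP = (113/6.44)^(1/0.612) = 17.547^1.634 ≈ 107.89 hPa.
P_c ≤ 1012 − 107.89 = 904.11, so the highest integer P_c is 904 hPa.

904 hPa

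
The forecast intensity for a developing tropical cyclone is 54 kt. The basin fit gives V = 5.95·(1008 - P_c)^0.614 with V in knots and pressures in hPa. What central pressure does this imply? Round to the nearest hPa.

ΔP = (V / 5.95)^(1/0.614) = (54/5.95)^1.629.
54/5.95 = 9.076; 9.076^1.629 ≈ 36.31 hPa.
P_c = 1008 − 36.31 = 971.69 ≈ 972 hPa.

972 hPa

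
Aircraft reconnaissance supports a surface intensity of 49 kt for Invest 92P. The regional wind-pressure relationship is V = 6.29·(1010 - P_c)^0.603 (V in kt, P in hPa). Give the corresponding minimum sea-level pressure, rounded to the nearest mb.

980 mb

ΔP = (V / 6.29)^(1/0.603) = (49/6.29)^1.658.
49/6.29 = 7.790; 7.790^1.658 ≈ 30.10 mb.
P_c = 1010 − 30.10 = 979.90 ≈ 980 mb.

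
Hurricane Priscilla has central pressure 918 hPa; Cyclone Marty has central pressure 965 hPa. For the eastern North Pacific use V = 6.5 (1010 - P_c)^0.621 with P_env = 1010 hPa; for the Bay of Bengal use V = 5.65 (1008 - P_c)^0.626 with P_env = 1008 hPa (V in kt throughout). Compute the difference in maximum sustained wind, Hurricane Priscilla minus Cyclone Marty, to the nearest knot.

48 kt

Hurricane Priscilla: ΔP = 92; V ≈ 6.5 × 92^0.621 ≈ 107.75 kt.
Cyclone Marty: ΔP = 43; V ≈ 5.65 × 43^0.626 ≈ 59.51 kt.
Difference ≈ 107.75 − 59.51 = 48.24 → 48 kt.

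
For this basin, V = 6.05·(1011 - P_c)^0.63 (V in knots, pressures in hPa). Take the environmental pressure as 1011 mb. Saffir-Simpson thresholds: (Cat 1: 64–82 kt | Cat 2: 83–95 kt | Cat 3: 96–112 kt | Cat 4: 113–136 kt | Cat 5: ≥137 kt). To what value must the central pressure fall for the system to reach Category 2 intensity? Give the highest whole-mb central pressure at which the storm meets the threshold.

947 mb

Category 2 begins at V = 83 kt.
Required ΔP = (83/6.05)^(1/0.63) = 13.719^1.587 ≈ 63.87 mb.
P_c ≤ 1011 − 63.87 = 947.13, so the highest integer P_c is 947 mb.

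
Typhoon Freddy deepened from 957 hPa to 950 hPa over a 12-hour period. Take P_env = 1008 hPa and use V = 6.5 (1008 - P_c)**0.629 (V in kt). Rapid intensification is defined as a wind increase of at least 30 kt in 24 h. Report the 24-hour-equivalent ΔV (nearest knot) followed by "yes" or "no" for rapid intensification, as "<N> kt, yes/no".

13 kt, no

V₁: ΔP = 51, V ≈ 6.5 × 51^0.629 ≈ 77.09 kt.
V₂: ΔP = 58, V ≈ 6.5 × 58^0.629 ≈ 83.58 kt.
ΔV over 12 h = 6.49 kt → 24 h equivalent = 6.49 × 24/12 ≈ 12.98 kt.
13 kt < 30 kt ⇒ not rapid intensification.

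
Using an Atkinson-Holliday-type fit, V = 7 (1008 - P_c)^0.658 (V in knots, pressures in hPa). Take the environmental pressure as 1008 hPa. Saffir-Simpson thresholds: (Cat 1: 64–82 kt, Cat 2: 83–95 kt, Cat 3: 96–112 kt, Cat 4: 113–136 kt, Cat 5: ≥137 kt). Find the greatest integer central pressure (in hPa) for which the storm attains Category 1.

Category 1 begins at V = 64 kt.
Required ΔP = (64/7)^(1/0.658) = 9.143^1.520 ≈ 28.88 hPa.
P_c ≤ 1008 − 28.88 = 979.12, so the highest integer P_c is 979 hPa.

979 hPa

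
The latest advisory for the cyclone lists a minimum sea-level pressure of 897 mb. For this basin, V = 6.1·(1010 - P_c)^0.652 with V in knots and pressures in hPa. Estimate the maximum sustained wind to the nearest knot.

133 kt

ΔP = 1010 − 897 = 113 mb.
113^0.652 ≈ 21.808.
V ≈ 6.1 × 21.808 ≈ 133.0 kt.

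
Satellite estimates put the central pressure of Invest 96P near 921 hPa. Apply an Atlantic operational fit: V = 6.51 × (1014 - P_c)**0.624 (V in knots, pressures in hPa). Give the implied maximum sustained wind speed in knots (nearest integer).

110 kt

ΔP = 1014 − 921 = 93 hPa.
93^0.624 ≈ 16.917.
V ≈ 6.51 × 16.917 ≈ 110.1 kt.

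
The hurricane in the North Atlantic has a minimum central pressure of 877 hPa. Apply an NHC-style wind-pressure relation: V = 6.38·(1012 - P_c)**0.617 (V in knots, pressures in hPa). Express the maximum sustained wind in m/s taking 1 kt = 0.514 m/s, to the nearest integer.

68 m/s

ΔP = 1012 − 877 = 135 hPa.
V ≈ 6.38 × 135^0.617 = 6.38 × 20.626 ≈ 131.594 kt.
131.594 × 0.514 ≈ 67.64 m/s → 68 m/s.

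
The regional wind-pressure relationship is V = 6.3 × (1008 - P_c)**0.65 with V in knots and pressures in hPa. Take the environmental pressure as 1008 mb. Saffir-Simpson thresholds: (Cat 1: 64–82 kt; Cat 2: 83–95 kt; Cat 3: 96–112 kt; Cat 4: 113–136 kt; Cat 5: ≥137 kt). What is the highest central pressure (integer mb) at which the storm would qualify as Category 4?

923 mb

Category 4 begins at V = 113 kt.
Required ΔP = (113/6.3)^(1/0.65) = 17.937^1.538 ≈ 84.88 mb.
P_c ≤ 1008 − 84.88 = 923.12, so the highest integer P_c is 923 mb.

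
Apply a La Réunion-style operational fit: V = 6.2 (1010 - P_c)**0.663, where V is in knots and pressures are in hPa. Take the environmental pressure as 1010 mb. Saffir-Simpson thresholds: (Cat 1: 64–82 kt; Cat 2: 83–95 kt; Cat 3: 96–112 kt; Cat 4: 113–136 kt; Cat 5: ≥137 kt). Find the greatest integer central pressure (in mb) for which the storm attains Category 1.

976 mb

Category 1 begins at V = 64 kt.
Required ΔP = (64/6.2)^(1/0.663) = 10.323^1.508 ≈ 33.81 mb.
P_c ≤ 1010 − 33.81 = 976.19, so the highest integer P_c is 976 mb.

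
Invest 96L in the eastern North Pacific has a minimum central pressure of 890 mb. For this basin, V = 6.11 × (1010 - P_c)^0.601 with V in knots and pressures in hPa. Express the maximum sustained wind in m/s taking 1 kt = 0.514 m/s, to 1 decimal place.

55.8 m/s

ΔP = 1010 − 890 = 120 mb.
V ≈ 6.11 × 120^0.601 = 6.11 × 17.766 ≈ 108.550 kt.
108.550 × 0.514 ≈ 55.79 m/s → 55.8 m/s.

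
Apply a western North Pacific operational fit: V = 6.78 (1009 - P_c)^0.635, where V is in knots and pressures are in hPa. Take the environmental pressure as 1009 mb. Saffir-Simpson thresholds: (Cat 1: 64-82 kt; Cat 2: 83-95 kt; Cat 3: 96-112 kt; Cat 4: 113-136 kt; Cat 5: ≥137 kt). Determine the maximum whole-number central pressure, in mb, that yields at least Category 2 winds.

Category 2 begins at V = 83 kt.
Required ΔP = (83/6.78)^(1/0.635) = 12.242^1.575 ≈ 51.66 mb.
P_c ≤ 1009 − 51.66 = 957.34, so the highest integer P_c is 957 mb.

957 mb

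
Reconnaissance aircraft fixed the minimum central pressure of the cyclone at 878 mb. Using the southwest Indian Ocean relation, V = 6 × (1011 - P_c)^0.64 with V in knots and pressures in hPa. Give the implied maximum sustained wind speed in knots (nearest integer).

137 kt

ΔP = 1011 − 878 = 133 mb.
133^0.64 ≈ 22.870.
V ≈ 6 × 22.870 ≈ 137.2 kt.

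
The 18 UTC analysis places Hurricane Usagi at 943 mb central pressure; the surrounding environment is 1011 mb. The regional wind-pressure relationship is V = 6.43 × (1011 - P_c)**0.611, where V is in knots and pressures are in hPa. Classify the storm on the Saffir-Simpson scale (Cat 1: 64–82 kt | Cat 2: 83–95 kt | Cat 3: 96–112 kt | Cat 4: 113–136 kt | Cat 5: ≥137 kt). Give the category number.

2

ΔP = 1011 − 943 = 68 mb.
V ≈ 6.43 × 68^0.611 = 6.43 × 13.17 ≈ 85 kt.
85 kt falls in the Category 2 band.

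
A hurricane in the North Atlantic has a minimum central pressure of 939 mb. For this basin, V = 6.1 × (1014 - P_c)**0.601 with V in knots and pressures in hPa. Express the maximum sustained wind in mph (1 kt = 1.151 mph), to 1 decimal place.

94.0 mph

ΔP = 1014 − 939 = 75 mb.
V ≈ 6.1 × 75^0.601 = 6.1 × 13.394 ≈ 81.704 kt.
81.704 × 1.151 ≈ 94.04 mph → 94.0 mph.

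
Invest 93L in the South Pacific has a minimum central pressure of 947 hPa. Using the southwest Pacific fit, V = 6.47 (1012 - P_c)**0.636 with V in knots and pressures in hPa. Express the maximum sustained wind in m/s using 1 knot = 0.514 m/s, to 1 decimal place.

47.3 m/s

ΔP = 1012 − 947 = 65 hPa.
V ≈ 6.47 × 65^0.636 = 6.47 × 14.224 ≈ 92.027 kt.
92.027 × 0.514 ≈ 47.30 m/s → 47.3 m/s.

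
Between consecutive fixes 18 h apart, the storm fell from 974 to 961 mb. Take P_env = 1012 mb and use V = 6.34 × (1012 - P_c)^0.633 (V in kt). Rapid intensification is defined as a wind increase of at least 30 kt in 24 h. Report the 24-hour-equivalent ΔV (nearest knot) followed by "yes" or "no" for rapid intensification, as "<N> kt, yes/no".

V₁: ΔP = 38, V ≈ 6.34 × 38^0.633 ≈ 63.40 kt.
V₂: ΔP = 51, V ≈ 6.34 × 51^0.633 ≈ 76.38 kt.
ΔV over 18 h = 12.98 kt → 24 h equivalent = 12.98 × 24/18 ≈ 17.31 kt.
17 kt < 30 kt ⇒ not rapid intensification.

17 kt, no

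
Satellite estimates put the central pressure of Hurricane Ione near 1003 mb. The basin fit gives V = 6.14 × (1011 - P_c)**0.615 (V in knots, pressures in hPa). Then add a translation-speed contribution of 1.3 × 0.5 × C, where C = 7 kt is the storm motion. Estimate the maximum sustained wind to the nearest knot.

ΔP = 1011 − 1003 = 8 mb.
8^0.615 ≈ 3.593.
V ≈ 6.14 × 3.593 ≈ 22.1 kt.
Translation term: 1.3 × 0.5 × 7 = 4.55 kt.
Corrected V ≈ 26.65 kt → 27 kt.

27 kt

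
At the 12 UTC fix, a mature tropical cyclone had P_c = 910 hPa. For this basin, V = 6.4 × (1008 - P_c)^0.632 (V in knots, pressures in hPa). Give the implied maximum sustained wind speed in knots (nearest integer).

116 kt

ΔP = 1008 − 910 = 98 hPa.
98^0.632 ≈ 18.132.
V ≈ 6.4 × 18.132 ≈ 116.0 kt.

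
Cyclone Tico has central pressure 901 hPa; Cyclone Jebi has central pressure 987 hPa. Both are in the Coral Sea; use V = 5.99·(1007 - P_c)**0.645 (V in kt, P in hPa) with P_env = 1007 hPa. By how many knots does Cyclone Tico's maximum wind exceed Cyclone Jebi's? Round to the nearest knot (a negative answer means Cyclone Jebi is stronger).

Cyclone Tico: ΔP = 106; V ≈ 5.99 × 106^0.645 ≈ 121.27 kt.
Cyclone Jebi: ΔP = 20; V ≈ 5.99 × 20^0.645 ≈ 41.36 kt.
Difference ≈ 121.27 − 41.36 = 79.91 → 80 kt.

80 kt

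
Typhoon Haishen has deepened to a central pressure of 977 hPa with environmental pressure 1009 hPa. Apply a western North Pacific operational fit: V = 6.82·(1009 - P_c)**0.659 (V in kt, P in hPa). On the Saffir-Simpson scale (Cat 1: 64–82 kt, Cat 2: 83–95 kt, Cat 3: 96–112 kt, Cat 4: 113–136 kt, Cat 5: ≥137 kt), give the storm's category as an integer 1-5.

1

ΔP = 1009 − 977 = 32 hPa.
V ≈ 6.82 × 32^0.659 = 6.82 × 9.82 ≈ 67 kt.
67 kt falls in the Category 1 band.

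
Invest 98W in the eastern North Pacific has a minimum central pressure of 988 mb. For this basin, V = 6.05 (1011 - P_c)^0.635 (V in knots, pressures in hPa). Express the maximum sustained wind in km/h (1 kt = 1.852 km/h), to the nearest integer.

82 km/h

ΔP = 1011 − 988 = 23 mb.
V ≈ 6.05 × 23^0.635 = 6.05 × 7.323 ≈ 44.305 kt.
44.305 × 1.852 ≈ 82.05 km/h → 82 km/h.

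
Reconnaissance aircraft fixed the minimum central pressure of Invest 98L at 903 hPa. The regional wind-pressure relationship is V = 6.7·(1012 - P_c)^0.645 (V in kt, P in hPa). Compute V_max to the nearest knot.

138 kt

ΔP = 1012 − 903 = 109 hPa.
109^0.645 ≈ 20.613.
V ≈ 6.7 × 20.613 ≈ 138.1 kt.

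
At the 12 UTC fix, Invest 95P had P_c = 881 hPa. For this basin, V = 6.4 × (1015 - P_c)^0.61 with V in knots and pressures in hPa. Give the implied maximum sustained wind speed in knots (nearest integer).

127 kt

ΔP = 1015 − 881 = 134 hPa.
134^0.61 ≈ 19.840.
V ≈ 6.4 × 19.840 ≈ 127.0 kt.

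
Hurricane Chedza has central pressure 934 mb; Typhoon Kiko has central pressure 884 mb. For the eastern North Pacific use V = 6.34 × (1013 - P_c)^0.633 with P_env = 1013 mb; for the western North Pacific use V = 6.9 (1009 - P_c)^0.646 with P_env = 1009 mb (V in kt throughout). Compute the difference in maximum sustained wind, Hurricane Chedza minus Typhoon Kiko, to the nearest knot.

-55 kt

Hurricane Chedza: ΔP = 79; V ≈ 6.34 × 79^0.633 ≈ 100.76 kt.
Typhoon Kiko: ΔP = 125; V ≈ 6.9 × 125^0.646 ≈ 156.12 kt.
Difference ≈ 100.76 − 156.12 = -55.36 → -55 kt.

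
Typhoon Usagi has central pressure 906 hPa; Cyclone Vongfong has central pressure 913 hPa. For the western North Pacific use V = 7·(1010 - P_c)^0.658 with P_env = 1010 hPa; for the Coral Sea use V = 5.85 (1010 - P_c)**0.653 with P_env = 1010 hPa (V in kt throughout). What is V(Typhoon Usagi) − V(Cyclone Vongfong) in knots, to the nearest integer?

33 kt

Typhoon Usagi: ΔP = 104; V ≈ 7 × 104^0.658 ≈ 148.70 kt.
Cyclone Vongfong: ΔP = 97; V ≈ 5.85 × 97^0.653 ≈ 116.02 kt.
Difference ≈ 148.70 − 116.02 = 32.68 → 33 kt.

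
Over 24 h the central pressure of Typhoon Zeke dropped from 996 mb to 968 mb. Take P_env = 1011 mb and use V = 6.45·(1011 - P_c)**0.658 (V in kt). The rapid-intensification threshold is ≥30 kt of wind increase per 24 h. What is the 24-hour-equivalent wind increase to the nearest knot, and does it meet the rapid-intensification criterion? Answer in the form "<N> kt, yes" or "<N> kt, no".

38 kt, yes

V₁: ΔP = 15, V ≈ 6.45 × 15^0.658 ≈ 38.32 kt.
V₂: ΔP = 43, V ≈ 6.45 × 43^0.658 ≈ 76.63 kt.
ΔV over 24 h = 38.31 kt → 24 h equivalent = 38.31 × 24/24 ≈ 38.31 kt.
38 kt ≥ 30 kt ⇒ rapid intensification.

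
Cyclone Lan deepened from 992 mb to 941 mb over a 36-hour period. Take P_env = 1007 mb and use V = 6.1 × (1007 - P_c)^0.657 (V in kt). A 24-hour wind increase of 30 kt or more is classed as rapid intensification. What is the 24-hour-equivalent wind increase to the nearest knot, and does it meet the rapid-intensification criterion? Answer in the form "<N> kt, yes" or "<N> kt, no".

40 kt, yes

V₁: ΔP = 15, V ≈ 6.1 × 15^0.657 ≈ 36.14 kt.
V₂: ΔP = 66, V ≈ 6.1 × 66^0.657 ≈ 95.67 kt.
ΔV over 36 h = 59.53 kt → 24 h equivalent = 59.53 × 24/36 ≈ 39.69 kt.
40 kt ≥ 30 kt ⇒ rapid intensification.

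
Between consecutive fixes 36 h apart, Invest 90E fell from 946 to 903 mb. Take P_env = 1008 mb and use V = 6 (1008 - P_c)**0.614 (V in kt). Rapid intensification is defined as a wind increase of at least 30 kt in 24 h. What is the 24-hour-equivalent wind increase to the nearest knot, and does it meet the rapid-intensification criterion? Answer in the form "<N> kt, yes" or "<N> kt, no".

V₁: ΔP = 62, V ≈ 6 × 62^0.614 ≈ 75.63 kt.
V₂: ΔP = 105, V ≈ 6 × 105^0.614 ≈ 104.51 kt.
ΔV over 36 h = 28.88 kt → 24 h equivalent = 28.88 × 24/36 ≈ 19.25 kt.
19 kt < 30 kt ⇒ not rapid intensification.

19 kt, no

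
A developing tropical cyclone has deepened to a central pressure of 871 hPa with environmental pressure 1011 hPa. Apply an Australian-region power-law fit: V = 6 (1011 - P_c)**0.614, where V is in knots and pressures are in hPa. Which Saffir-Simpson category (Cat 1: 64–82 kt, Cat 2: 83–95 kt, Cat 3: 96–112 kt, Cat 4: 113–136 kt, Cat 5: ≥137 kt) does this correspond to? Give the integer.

ΔP = 1011 − 871 = 140 hPa.
V ≈ 6 × 140^0.614 = 6 × 20.78 ≈ 125 kt.
125 kt falls in the Category 4 band.

4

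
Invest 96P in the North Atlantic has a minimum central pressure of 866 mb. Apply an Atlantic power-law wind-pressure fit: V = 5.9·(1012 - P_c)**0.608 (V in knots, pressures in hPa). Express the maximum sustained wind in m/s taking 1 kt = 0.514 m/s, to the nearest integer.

63 m/s

ΔP = 1012 − 866 = 146 mb.
V ≈ 5.9 × 146^0.608 = 5.9 × 20.698 ≈ 122.118 kt.
122.118 × 0.514 ≈ 62.77 m/s → 63 m/s.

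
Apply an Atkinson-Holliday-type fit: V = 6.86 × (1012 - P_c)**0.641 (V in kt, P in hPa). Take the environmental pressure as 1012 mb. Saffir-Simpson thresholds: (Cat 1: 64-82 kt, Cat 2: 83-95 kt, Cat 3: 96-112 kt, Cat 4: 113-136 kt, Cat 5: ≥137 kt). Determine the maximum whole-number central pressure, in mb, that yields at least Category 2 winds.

Category 2 begins at V = 83 kt.
Required ΔP = (83/6.86)^(1/0.641) = 12.099^1.560 ≈ 48.88 mb.
P_c ≤ 1012 − 48.88 = 963.12, so the highest integer P_c is 963 mb.

963 mb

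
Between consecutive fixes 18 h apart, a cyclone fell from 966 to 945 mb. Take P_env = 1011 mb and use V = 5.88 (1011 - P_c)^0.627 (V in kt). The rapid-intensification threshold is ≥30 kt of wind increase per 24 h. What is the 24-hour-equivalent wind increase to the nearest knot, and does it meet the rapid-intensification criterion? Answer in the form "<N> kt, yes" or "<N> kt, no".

V₁: ΔP = 45, V ≈ 5.88 × 45^0.627 ≈ 63.96 kt.
V₂: ΔP = 66, V ≈ 5.88 × 66^0.627 ≈ 81.33 kt.
ΔV over 18 h = 17.37 kt → 24 h equivalent = 17.37 × 24/18 ≈ 23.16 kt.
23 kt < 30 kt ⇒ not rapid intensification.

23 kt, no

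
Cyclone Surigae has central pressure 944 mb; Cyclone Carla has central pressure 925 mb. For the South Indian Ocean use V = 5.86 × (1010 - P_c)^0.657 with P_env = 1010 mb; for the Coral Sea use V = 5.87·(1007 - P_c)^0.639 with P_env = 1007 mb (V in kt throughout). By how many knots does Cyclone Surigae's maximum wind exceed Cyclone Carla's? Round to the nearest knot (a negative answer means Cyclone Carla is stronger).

Cyclone Surigae: ΔP = 66; V ≈ 5.86 × 66^0.657 ≈ 91.90 kt.
Cyclone Carla: ΔP = 82; V ≈ 5.87 × 82^0.639 ≈ 98.08 kt.
Difference ≈ 91.90 − 98.08 = -6.18 → -6 kt.

-6 kt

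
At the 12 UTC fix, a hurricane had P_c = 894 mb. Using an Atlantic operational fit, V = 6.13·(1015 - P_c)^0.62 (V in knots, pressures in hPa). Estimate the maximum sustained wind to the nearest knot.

ΔP = 1015 − 894 = 121 mb.
121^0.62 ≈ 19.558.
V ≈ 6.13 × 19.558 ≈ 119.9 kt.

120 kt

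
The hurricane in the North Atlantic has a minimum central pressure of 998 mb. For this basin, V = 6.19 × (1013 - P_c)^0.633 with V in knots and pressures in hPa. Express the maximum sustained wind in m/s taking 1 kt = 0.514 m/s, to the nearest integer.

18 m/s

ΔP = 1013 − 998 = 15 mb.
V ≈ 6.19 × 15^0.633 = 6.19 × 5.552 ≈ 34.368 kt.
34.368 × 0.514 ≈ 17.67 m/s → 18 m/s.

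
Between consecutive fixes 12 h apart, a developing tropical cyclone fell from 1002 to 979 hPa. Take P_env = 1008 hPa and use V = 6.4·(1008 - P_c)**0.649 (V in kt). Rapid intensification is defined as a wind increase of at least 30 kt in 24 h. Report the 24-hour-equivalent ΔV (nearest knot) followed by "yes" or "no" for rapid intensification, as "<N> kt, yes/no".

73 kt, yes

V₁: ΔP = 6, V ≈ 6.4 × 6^0.649 ≈ 20.47 kt.
V₂: ΔP = 29, V ≈ 6.4 × 29^0.649 ≈ 56.92 kt.
ΔV over 12 h = 36.45 kt → 24 h equivalent = 36.45 × 24/12 ≈ 72.90 kt.
73 kt ≥ 30 kt ⇒ rapid intensification.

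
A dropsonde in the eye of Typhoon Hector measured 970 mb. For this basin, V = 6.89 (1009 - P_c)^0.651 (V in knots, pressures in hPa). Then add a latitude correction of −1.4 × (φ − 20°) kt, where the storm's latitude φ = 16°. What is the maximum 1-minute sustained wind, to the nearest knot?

ΔP = 1009 − 970 = 39 mb.
39^0.651 ≈ 10.859.
V ≈ 6.89 × 10.859 ≈ 74.8 kt.
Latitude correction: −1.4 × (16 − 20) = 5.6 kt.
Corrected V ≈ 80.4 kt → 80 kt.

80 kt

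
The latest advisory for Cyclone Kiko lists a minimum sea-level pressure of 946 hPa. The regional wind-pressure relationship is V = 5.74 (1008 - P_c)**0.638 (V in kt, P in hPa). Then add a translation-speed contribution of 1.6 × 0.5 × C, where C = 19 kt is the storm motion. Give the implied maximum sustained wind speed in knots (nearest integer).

ΔP = 1008 − 946 = 62 hPa.
62^0.638 ≈ 13.917.
V ≈ 5.74 × 13.917 ≈ 79.9 kt.
Translation term: 1.6 × 0.5 × 19 = 15.2 kt.
Corrected V ≈ 95.1 kt → 95 kt.

95 kt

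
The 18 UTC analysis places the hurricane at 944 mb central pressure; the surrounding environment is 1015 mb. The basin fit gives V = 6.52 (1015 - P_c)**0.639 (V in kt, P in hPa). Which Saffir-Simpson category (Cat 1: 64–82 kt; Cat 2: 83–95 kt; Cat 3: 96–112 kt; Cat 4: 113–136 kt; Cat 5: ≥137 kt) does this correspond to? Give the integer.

3

ΔP = 1015 − 944 = 71 mb.
V ≈ 6.52 × 71^0.639 = 6.52 × 15.24 ≈ 99 kt.
99 kt falls in the Category 3 band.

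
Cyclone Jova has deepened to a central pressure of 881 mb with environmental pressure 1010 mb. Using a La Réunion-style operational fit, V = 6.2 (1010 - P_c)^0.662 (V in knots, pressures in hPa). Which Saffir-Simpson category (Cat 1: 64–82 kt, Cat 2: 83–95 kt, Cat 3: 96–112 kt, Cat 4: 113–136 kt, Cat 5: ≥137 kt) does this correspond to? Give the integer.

5

ΔP = 1010 − 881 = 129 mb.
V ≈ 6.2 × 129^0.662 = 6.2 × 24.96 ≈ 155 kt.
155 kt falls in the Category 5 band.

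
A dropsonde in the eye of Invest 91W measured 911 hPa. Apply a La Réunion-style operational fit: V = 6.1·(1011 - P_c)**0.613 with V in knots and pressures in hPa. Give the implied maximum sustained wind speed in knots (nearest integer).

ΔP = 1011 − 911 = 100 hPa.
100^0.613 ≈ 16.827.
V ≈ 6.1 × 16.827 ≈ 102.6 kt.

103 kt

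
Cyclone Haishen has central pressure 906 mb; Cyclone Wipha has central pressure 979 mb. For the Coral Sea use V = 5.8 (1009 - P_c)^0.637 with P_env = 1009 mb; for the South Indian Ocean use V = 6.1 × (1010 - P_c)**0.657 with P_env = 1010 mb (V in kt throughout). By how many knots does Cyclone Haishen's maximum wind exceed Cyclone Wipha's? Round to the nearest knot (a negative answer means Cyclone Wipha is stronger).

Cyclone Haishen: ΔP = 103; V ≈ 5.8 × 103^0.637 ≈ 111.07 kt.
Cyclone Wipha: ΔP = 31; V ≈ 6.1 × 31^0.657 ≈ 58.23 kt.
Difference ≈ 111.07 − 58.23 = 52.84 → 53 kt.

53 kt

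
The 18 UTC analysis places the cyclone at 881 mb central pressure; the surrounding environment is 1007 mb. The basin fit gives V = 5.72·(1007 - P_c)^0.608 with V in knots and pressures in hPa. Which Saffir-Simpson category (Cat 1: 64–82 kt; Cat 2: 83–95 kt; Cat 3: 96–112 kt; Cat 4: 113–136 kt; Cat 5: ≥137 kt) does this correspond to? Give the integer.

ΔP = 1007 − 881 = 126 mb.
V ≈ 5.72 × 126^0.608 = 5.72 × 18.92 ≈ 108 kt.
108 kt falls in the Category 3 band.

3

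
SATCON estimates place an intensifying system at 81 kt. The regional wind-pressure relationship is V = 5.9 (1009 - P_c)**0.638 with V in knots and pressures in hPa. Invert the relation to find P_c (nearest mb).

948 mb

ΔP = (V / 5.9)^(1/0.638) = (81/5.9)^1.567.
81/5.9 = 13.729; 13.729^1.567 ≈ 60.69 mb.
P_c = 1009 − 60.69 = 948.31 ≈ 948 mb.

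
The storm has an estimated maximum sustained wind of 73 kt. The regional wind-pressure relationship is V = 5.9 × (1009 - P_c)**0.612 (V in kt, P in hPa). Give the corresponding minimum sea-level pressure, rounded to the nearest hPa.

948 hPa

ΔP = (V / 5.9)^(1/0.612) = (73/5.9)^1.634.
73/5.9 = 12.373; 12.373^1.634 ≈ 60.97 hPa.
P_c = 1009 − 60.97 = 948.03 ≈ 948 hPa.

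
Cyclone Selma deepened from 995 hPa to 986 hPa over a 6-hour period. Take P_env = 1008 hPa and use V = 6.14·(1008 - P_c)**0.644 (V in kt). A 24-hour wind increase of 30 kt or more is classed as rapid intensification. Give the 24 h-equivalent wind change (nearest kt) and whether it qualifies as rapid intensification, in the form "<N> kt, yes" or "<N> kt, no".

V₁: ΔP = 13, V ≈ 6.14 × 13^0.644 ≈ 32.03 kt.
V₂: ΔP = 22, V ≈ 6.14 × 22^0.644 ≈ 44.95 kt.
ΔV over 6 h = 12.92 kt → 24 h equivalent = 12.92 × 24/6 ≈ 51.68 kt.
52 kt ≥ 30 kt ⇒ rapid intensification.

52 kt, yes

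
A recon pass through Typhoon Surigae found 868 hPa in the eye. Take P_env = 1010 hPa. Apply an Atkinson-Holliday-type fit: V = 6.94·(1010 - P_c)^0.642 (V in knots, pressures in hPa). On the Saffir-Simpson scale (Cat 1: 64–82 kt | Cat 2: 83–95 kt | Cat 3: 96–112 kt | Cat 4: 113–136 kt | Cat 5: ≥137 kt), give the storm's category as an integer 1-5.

5

ΔP = 1010 − 868 = 142 hPa.
V ≈ 6.94 × 142^0.642 = 6.94 × 24.09 ≈ 167 kt.
167 kt falls in the Category 5 band.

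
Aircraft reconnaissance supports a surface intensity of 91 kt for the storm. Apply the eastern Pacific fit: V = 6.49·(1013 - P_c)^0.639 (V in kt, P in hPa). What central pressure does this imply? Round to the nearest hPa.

ΔP = (V / 6.49)^(1/0.639) = (91/6.49)^1.565.
91/6.49 = 14.022; 14.022^1.565 ≈ 62.33 hPa.
P_c = 1013 − 62.33 = 950.67 ≈ 951 hPa.

951 hPa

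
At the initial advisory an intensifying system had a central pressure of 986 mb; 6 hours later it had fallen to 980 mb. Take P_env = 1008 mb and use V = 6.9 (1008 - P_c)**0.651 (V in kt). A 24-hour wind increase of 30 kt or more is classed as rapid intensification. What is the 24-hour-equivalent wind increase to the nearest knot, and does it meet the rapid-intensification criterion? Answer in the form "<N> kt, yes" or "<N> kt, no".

V₁: ΔP = 22, V ≈ 6.9 × 22^0.651 ≈ 51.61 kt.
V₂: ΔP = 28, V ≈ 6.9 × 28^0.651 ≈ 60.39 kt.
ΔV over 6 h = 8.78 kt → 24 h equivalent = 8.78 × 24/6 ≈ 35.12 kt.
35 kt ≥ 30 kt ⇒ rapid intensification.

35 kt, yes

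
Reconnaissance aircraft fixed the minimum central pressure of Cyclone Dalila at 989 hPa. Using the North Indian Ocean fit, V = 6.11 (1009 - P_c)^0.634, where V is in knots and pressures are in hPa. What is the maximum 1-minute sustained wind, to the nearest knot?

ΔP = 1009 − 989 = 20 hPa.
20^0.634 ≈ 6.681.
V ≈ 6.11 × 6.681 ≈ 40.8 kt.

41 kt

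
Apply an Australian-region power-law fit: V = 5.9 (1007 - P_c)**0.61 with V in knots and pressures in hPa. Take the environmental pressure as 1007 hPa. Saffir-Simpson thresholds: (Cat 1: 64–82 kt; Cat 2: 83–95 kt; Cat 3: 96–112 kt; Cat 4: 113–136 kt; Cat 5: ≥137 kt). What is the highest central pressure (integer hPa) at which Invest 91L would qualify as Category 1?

Category 1 begins at V = 64 kt.
Required ΔP = (64/5.9)^(1/0.61) = 10.847^1.639 ≈ 49.80 hPa.
P_c ≤ 1007 − 49.80 = 957.20, so the highest integer P_c is 957 hPa.

957 hPa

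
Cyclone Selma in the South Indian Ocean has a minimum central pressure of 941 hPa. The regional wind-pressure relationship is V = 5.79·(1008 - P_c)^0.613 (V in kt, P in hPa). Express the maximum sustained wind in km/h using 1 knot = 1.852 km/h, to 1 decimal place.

ΔP = 1008 − 941 = 67 hPa.
V ≈ 5.79 × 67^0.613 = 5.79 × 13.164 ≈ 76.219 kt.
76.219 × 1.852 ≈ 141.16 km/h → 141.2 km/h.

141.2 km/h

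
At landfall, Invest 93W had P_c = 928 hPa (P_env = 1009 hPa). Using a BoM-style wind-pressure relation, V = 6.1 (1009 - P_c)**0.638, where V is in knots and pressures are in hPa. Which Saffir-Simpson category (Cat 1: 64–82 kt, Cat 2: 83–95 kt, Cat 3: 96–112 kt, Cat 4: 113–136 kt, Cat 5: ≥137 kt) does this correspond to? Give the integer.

3

ΔP = 1009 − 928 = 81 hPa.
V ≈ 6.1 × 81^0.638 = 6.1 × 16.50 ≈ 101 kt.
101 kt falls in the Category 3 band.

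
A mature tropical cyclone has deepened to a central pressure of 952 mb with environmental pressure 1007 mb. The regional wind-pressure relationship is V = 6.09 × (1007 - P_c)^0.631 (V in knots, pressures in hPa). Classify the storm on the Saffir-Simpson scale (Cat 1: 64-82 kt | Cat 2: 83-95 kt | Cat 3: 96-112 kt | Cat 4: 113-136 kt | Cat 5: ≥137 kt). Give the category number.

1

ΔP = 1007 − 952 = 55 mb.
V ≈ 6.09 × 55^0.631 = 6.09 × 12.54 ≈ 76 kt.
76 kt falls in the Category 1 band.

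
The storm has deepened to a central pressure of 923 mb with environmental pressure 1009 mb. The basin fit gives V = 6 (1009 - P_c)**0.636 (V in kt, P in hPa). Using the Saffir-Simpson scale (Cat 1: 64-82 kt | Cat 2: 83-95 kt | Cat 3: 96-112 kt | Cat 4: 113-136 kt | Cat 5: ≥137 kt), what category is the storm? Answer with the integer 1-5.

ΔP = 1009 − 923 = 86 mb.
V ≈ 6 × 86^0.636 = 6 × 17.00 ≈ 102 kt.
102 kt falls in the Category 3 band.

3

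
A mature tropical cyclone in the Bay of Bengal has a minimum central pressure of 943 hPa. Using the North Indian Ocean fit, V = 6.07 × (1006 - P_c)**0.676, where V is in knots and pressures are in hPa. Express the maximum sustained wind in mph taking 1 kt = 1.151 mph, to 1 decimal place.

ΔP = 1006 − 943 = 63 hPa.
V ≈ 6.07 × 63^0.676 = 6.07 × 16.457 ≈ 99.895 kt.
99.895 × 1.151 ≈ 114.98 mph → 115.0 mph.

115.0 mph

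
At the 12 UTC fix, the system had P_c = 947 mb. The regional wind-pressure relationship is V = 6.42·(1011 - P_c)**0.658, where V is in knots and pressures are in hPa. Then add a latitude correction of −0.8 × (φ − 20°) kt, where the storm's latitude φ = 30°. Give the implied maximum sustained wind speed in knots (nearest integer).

91 kt

ΔP = 1011 − 947 = 64 mb.
64^0.658 ≈ 15.434.
V ≈ 6.42 × 15.434 ≈ 99.1 kt.
Latitude correction: −0.8 × (30 − 20) = -8 kt.
Corrected V ≈ 91.1 kt → 91 kt.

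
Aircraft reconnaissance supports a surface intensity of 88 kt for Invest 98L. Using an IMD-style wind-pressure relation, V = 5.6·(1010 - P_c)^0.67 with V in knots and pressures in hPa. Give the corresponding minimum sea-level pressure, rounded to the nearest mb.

949 mb

ΔP = (V / 5.6)^(1/0.67) = (88/5.6)^1.493.
88/5.6 = 15.714; 15.714^1.493 ≈ 61.03 mb.
P_c = 1010 − 61.03 = 948.97 ≈ 949 mb.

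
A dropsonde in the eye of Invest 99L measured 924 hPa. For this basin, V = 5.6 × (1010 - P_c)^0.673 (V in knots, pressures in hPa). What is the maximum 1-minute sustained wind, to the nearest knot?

112 kt

ΔP = 1010 − 924 = 86 hPa.
86^0.673 ≈ 20.041.
V ≈ 5.6 × 20.041 ≈ 112.2 kt.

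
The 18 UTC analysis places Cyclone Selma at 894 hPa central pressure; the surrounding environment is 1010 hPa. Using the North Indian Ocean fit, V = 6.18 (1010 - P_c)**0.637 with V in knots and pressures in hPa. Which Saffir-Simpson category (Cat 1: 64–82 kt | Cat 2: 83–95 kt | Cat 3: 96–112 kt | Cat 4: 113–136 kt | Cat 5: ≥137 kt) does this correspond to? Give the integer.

ΔP = 1010 − 894 = 116 hPa.
V ≈ 6.18 × 116^0.637 = 6.18 × 20.66 ≈ 128 kt.
128 kt falls in the Category 4 band.

4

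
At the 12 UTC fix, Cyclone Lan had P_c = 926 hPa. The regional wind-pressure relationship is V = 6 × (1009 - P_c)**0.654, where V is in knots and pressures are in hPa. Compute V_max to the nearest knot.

ΔP = 1009 − 926 = 83 hPa.
83^0.654 ≈ 17.992.
V ≈ 6 × 17.992 ≈ 108.0 kt.

108 kt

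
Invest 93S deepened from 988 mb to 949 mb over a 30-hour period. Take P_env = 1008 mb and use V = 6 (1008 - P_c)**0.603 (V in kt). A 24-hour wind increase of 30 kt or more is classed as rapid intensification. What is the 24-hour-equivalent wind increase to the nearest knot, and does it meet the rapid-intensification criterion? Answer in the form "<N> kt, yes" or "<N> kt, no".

27 kt, no

V₁: ΔP = 20, V ≈ 6 × 20^0.603 ≈ 36.53 kt.
V₂: ΔP = 59, V ≈ 6 × 59^0.603 ≈ 70.14 kt.
ΔV over 30 h = 33.61 kt → 24 h equivalent = 33.61 × 24/30 ≈ 26.89 kt.
27 kt < 30 kt ⇒ not rapid intensification.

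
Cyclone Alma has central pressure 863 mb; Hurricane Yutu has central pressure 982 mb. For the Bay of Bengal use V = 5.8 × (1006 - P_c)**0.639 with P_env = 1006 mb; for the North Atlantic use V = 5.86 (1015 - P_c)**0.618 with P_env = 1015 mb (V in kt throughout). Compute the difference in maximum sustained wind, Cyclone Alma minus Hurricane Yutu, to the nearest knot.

87 kt

Cyclone Alma: ΔP = 143; V ≈ 5.8 × 143^0.639 ≈ 138.26 kt.
Hurricane Yutu: ΔP = 33; V ≈ 5.86 × 33^0.618 ≈ 50.86 kt.
Difference ≈ 138.26 − 50.86 = 87.40 → 87 kt.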